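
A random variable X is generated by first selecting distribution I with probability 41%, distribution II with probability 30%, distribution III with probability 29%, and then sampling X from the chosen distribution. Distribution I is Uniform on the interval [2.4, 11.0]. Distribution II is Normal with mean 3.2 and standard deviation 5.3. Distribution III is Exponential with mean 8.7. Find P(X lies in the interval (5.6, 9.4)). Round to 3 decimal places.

Conditional on each component, P(5.6 < X < 9.4): I: 0.44186; II: 0.204297; III: 0.185917.
By total probability, P(5.6 < X < 9.4) = 0.41·0.44186 + 0.3·0.204297 + 0.29·0.185917 = 0.296368.

0.296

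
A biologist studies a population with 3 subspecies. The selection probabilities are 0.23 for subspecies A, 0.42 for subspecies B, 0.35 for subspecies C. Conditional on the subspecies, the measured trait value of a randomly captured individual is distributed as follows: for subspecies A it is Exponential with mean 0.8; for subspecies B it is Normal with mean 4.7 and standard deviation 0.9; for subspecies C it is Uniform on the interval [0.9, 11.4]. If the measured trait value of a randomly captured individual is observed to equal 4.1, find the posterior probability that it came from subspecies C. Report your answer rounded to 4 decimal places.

0.1810

Likelihoods f(4.1 | ·): A: 0.00743277; B: 0.354942; C: 0.0952381.
Posterior ∝ prior × likelihood. Numerator for C: 0.35·0.0952381 = 0.0333333.
Normalizing constant: 0.23·0.00743277 + 0.42·0.354942 + 0.35·0.0952381 = 0.184119.
P(C | observation) = 0.0333333 / 0.184119 = 0.181043.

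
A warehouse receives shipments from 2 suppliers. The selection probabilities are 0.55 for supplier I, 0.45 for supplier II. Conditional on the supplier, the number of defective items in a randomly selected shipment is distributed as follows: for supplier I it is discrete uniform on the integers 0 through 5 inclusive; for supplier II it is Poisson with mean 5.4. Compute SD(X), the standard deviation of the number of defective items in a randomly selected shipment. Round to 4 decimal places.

Per component, I: μ=2.5, E[X²]=9.16667; II: μ=5.4, E[X²]=34.56.
E[X] = 0.55·2.5 + 0.45·5.4 = 3.805.
E[X²] = 0.55·9.16667 + 0.45·34.56 = 20.5937.
Var(X) = E[X²] − (E[X])² = 20.5937 − 14.478 = 6.11564.
SD(X) = √6.11564 = 2.47298.

2.4730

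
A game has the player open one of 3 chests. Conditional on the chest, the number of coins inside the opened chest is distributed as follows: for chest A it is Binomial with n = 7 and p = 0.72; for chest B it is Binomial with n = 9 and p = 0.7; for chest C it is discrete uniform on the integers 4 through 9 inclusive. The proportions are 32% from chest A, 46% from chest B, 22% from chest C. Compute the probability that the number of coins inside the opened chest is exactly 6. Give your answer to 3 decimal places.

0.247

Conditional on each chest, P(X = 6): A: 0.273056; B: 0.266828; C: 0.166667.
By total probability, P(X = 6) = 0.32·0.273056 + 0.46·0.266828 + 0.22·0.166667 = 0.246785.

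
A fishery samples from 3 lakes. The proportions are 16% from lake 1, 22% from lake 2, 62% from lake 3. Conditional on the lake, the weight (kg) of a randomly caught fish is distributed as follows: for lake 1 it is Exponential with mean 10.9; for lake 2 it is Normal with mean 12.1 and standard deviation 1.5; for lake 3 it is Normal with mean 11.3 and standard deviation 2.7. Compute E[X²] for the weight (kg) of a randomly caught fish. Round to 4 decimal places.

154.4120

For each component E[X²] = Var + (mean)², giving 1: 237.62; 2: 148.66; 3: 134.98.
Overall E[X²] = 0.16·237.62 + 0.22·148.66 + 0.62·134.98 = 154.412.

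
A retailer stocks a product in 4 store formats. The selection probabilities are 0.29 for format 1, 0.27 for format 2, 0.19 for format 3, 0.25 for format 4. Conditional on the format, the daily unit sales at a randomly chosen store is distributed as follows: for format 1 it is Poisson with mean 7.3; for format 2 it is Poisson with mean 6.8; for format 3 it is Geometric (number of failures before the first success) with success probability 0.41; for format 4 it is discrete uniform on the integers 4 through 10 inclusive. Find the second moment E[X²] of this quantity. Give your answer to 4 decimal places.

For each component E[X²] = Var + (mean)², giving 1: 60.59; 2: 53.04; 3: 5.58061; 4: 53.
Overall E[X²] = 0.29·60.59 + 0.27·53.04 + 0.19·5.58061 + 0.25·53 = 46.2022.

46.2022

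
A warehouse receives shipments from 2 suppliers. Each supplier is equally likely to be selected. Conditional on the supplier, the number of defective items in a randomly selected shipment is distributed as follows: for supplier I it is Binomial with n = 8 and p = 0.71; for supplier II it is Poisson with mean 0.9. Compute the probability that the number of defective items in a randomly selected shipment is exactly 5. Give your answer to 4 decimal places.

0.1242

Conditional on each supplier, P(X = 5): I: 0.246419; II: 0.00200063.
By total probability, P(X = 5) = 0.5·0.246419 + 0.5·0.00200063 = 0.12421.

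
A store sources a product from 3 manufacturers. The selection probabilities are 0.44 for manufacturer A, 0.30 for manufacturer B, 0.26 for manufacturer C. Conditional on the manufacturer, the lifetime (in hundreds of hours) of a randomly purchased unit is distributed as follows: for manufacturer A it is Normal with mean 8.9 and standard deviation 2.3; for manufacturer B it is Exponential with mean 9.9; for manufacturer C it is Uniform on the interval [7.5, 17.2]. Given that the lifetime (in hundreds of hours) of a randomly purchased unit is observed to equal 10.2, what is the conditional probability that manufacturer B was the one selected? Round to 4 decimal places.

0.1053

Likelihoods f(10.2 | ·): A: 0.147846; B: 0.0360504; C: 0.103093.
Posterior ∝ prior × likelihood. Numerator for B: 0.3·0.0360504 = 0.0108151.
Normalizing constant: 0.44·0.147846 + 0.3·0.0360504 + 0.26·0.103093 = 0.102672.
P(B | observation) = 0.0108151 / 0.102672 = 0.105337.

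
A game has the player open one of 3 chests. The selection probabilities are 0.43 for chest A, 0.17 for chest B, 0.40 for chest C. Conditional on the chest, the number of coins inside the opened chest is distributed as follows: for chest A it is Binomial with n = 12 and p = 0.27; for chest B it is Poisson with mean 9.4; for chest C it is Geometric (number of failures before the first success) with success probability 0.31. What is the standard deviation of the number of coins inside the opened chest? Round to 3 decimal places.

Per component, A: μ=3.24, E[X²]=12.8628; B: μ=9.4, E[X²]=97.76; C: μ=2.22581, E[X²]=12.1342.
E[X] = 0.43·3.24 + 0.17·9.4 + 0.4·2.22581 = 3.88152.
E[X²] = 0.43·12.8628 + 0.17·97.76 + 0.4·12.1342 = 27.0039.
Var(X) = E[X²] − (E[X])² = 27.0039 − 15.0662 = 11.9377.
SD(X) = √11.9377 = 3.45509.

3.455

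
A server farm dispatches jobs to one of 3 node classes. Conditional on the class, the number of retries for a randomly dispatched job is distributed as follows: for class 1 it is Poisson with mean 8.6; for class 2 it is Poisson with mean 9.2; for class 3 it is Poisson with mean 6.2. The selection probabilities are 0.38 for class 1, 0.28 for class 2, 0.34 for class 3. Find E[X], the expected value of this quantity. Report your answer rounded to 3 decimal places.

Component means — 1: 8.6; 2: 9.2; 3: 6.2.
E[X] = 0.38·8.6 + 0.28·9.2 + 0.34·6.2 = 7.952.

7.952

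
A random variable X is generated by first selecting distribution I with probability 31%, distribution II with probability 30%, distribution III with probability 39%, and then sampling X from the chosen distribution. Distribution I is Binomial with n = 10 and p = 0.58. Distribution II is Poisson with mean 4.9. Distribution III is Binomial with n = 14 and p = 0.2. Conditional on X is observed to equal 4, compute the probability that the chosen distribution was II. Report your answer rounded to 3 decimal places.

Likelihoods P(X=4 | ·): I: 0.130445; II: 0.178867; III: 0.17197.
Posterior ∝ prior × likelihood. Numerator for II: 0.3·0.178867 = 0.0536601.
Normalizing constant: 0.31·0.130445 + 0.3·0.178867 + 0.39·0.17197 = 0.161166.
P(II | observation) = 0.0536601 / 0.161166 = 0.332948.

0.333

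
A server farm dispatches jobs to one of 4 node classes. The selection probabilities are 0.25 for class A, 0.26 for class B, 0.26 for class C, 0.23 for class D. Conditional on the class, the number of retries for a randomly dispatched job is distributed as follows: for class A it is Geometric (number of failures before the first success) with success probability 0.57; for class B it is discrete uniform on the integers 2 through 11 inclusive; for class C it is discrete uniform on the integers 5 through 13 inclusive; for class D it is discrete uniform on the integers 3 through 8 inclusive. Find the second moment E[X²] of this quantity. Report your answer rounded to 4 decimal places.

44.0248

For each component E[X²] = Var + (mean)², giving A: 1.89258; B: 50.5; C: 87.6667; D: 33.1667.
Overall E[X²] = 0.25·1.89258 + 0.26·50.5 + 0.26·87.6667 + 0.23·33.1667 = 44.0248.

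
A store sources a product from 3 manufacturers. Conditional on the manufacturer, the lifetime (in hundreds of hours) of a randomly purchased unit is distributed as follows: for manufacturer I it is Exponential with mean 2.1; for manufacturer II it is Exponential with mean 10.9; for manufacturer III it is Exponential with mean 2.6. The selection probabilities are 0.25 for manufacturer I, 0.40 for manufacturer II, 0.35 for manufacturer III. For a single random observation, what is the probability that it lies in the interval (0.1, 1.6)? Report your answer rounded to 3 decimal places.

Conditional on each manufacturer, P(0.1 < X < 1.6): I: 0.48672; II: 0.127391; III: 0.421836.
By total probability, P(0.1 < X < 1.6) = 0.25·0.48672 + 0.4·0.127391 + 0.35·0.421836 = 0.320279.

0.320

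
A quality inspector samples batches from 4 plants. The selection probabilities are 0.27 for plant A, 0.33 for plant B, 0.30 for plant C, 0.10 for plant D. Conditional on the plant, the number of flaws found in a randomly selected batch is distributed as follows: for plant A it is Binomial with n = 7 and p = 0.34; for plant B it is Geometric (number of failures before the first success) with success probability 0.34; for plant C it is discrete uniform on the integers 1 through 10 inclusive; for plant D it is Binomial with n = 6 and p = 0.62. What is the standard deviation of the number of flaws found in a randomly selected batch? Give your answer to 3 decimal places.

Per component, A: μ=2.38, E[X²]=7.2352; B: μ=1.94118, E[X²]=9.47751; C: μ=5.5, E[X²]=38.5; D: μ=3.72, E[X²]=15.252.
E[X] = 0.27·2.38 + 0.33·1.94118 + 0.3·5.5 + 0.1·3.72 = 3.30519.
E[X²] = 0.27·7.2352 + 0.33·9.47751 + 0.3·38.5 + 0.1·15.252 = 18.1563.
Var(X) = E[X²] − (E[X])² = 18.1563 − 10.9243 = 7.23201.
SD(X) = √7.23201 = 2.68924.

2.689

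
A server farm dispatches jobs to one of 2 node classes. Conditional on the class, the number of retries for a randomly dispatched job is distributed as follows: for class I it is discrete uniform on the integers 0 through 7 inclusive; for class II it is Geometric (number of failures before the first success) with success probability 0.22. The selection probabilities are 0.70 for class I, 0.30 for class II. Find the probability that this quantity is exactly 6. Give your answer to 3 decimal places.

0.102

Conditional on each class, P(X = 6): I: 0.125; II: 0.0495439.
By total probability, P(X = 6) = 0.7·0.125 + 0.3·0.0495439 = 0.102363.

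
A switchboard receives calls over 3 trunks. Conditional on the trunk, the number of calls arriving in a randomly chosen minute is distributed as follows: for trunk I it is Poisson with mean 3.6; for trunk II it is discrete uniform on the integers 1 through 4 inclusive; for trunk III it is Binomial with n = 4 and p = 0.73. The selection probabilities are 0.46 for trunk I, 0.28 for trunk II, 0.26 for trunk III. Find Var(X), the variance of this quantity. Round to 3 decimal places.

Per component, I: μ=3.6, E[X²]=16.56; II: μ=2.5, E[X²]=7.5; III: μ=2.92, E[X²]=9.3148.
E[X] = 0.46·3.6 + 0.28·2.5 + 0.26·2.92 = 3.1152.
E[X²] = 0.46·16.56 + 0.28·7.5 + 0.26·9.3148 = 12.1394.
Var(X) = E[X²] − (E[X])² = 12.1394 − 9.70447 = 2.43498.

2.435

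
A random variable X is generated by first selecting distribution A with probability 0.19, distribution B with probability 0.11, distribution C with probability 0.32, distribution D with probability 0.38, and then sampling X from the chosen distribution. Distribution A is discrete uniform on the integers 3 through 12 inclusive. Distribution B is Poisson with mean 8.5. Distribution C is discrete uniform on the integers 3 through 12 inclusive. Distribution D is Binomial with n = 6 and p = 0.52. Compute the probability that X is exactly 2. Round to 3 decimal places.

Conditional on each component, P(X = 2): A: 0; B: 0.00735029; C: 0; D: 0.215309.
By total probability, P(X = 2) = 0.19·0 + 0.11·0.00735029 + 0.32·0 + 0.38·0.215309 = 0.0826261.

0.083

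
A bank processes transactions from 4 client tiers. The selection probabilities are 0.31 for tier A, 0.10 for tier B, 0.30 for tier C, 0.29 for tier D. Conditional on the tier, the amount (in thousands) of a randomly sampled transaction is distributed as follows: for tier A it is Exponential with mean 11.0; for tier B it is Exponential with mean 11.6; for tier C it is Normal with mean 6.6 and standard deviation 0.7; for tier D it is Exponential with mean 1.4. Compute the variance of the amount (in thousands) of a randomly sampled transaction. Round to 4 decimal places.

67.8979

Per component, A: μ=11, E[X²]=242; B: μ=11.6, E[X²]=269.12; C: μ=6.6, E[X²]=44.05; D: μ=1.4, E[X²]=3.92.
E[X] = 0.31·11 + 0.1·11.6 + 0.3·6.6 + 0.29·1.4 = 6.956.
E[X²] = 0.31·242 + 0.1·269.12 + 0.3·44.05 + 0.29·3.92 = 116.284.
Var(X) = E[X²] − (E[X])² = 116.284 − 48.3859 = 67.8979.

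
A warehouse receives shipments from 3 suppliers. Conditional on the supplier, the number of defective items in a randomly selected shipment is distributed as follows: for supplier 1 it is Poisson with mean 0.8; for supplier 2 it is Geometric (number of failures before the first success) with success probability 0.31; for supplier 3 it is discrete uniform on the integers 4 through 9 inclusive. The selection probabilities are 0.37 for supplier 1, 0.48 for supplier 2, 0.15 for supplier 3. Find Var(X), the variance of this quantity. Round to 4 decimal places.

Per component, 1: μ=0.8, E[X²]=1.44; 2: μ=2.22581, E[X²]=12.1342; 3: μ=6.5, E[X²]=45.1667.
E[X] = 0.37·0.8 + 0.48·2.22581 + 0.15·6.5 = 2.33939.
E[X²] = 0.37·1.44 + 0.48·12.1342 + 0.15·45.1667 = 13.1322.
Var(X) = E[X²] − (E[X])² = 13.1322 − 5.47273 = 7.6595.

7.6595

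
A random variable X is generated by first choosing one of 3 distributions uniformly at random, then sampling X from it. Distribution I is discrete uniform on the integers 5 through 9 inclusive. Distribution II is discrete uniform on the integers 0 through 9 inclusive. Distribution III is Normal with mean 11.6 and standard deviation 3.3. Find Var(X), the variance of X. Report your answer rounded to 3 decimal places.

15.693

Per component, I: μ=7, E[X²]=51; II: μ=4.5, E[X²]=28.5; III: μ=11.6, E[X²]=145.45.
E[X] = 0.333333·7 + 0.333333·4.5 + 0.333333·11.6 = 7.7.
E[X²] = 0.333333·51 + 0.333333·28.5 + 0.333333·145.45 = 74.9833.
Var(X) = E[X²] − (E[X])² = 74.9833 − 59.29 = 15.6933.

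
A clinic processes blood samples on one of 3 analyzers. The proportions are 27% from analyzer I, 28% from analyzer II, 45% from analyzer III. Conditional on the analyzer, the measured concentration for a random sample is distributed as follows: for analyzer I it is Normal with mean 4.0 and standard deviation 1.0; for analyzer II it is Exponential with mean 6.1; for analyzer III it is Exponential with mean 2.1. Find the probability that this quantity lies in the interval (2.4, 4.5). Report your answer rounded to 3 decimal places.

Conditional on each analyzer, P(2.4 < X < 4.5): I: 0.636663; II: 0.19652; III: 0.201587.
By total probability, P(2.4 < X < 4.5) = 0.27·0.636663 + 0.28·0.19652 + 0.45·0.201587 = 0.317639.

0.318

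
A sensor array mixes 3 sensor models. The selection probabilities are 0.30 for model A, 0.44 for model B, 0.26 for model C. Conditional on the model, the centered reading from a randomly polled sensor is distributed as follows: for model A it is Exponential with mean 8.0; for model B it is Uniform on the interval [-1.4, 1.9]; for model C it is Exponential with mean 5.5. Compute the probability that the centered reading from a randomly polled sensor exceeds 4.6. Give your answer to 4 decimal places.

Conditional on each model, P(X > 4.6): A: 0.562705; B: 0; C: 0.433283.
By total probability, P(X > 4.6) = 0.3·0.562705 + 0.44·0 + 0.26·0.433283 = 0.281465.

0.2815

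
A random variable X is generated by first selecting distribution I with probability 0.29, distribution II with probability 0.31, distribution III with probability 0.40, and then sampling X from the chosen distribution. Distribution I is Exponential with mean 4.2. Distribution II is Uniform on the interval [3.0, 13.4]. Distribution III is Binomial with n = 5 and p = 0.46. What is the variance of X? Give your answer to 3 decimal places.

14.580

Per component, I: μ=4.2, E[X²]=35.28; II: μ=8.2, E[X²]=76.2533; III: μ=2.3, E[X²]=6.532.
E[X] = 0.29·4.2 + 0.31·8.2 + 0.4·2.3 = 4.68.
E[X²] = 0.29·35.28 + 0.31·76.2533 + 0.4·6.532 = 36.4825.
Var(X) = E[X²] − (E[X])² = 36.4825 − 21.9024 = 14.5801.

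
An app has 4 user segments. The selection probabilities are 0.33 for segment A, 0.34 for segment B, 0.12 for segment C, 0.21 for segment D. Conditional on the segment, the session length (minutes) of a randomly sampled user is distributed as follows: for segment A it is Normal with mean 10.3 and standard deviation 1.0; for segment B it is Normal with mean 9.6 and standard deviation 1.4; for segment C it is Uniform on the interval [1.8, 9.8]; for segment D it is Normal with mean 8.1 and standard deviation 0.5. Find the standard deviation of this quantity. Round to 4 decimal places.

Per component, A: μ=10.3, E[X²]=107.09; B: μ=9.6, E[X²]=94.12; C: μ=5.8, E[X²]=38.9733; D: μ=8.1, E[X²]=65.86.
E[X] = 0.33·10.3 + 0.34·9.6 + 0.12·5.8 + 0.21·8.1 = 9.06.
E[X²] = 0.33·107.09 + 0.34·94.12 + 0.12·38.9733 + 0.21·65.86 = 85.8479.
Var(X) = E[X²] − (E[X])² = 85.8479 − 82.0836 = 3.7643.
SD(X) = √3.7643 = 1.94018.

1.9402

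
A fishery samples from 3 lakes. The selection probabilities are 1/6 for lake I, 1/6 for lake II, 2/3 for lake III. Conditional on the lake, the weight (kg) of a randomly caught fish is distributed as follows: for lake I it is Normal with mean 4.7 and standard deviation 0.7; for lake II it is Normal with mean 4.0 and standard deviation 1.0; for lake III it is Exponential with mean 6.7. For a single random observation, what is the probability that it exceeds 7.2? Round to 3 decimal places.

0.228

Conditional on each lake, P(X > 7.2): I: 0.00017752; II: 0.000687138; III: 0.341425.
By total probability, P(X > 7.2) = 0.166667·0.00017752 + 0.166667·0.000687138 + 0.666667·0.341425 = 0.227761.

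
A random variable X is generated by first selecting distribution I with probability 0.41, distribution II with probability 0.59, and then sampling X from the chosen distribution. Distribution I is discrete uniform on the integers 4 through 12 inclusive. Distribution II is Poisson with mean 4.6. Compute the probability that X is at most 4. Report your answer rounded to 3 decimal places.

0.348

Conditional on each component, P(X ≤ 4): I: 0.111111; II: 0.513234.
By total probability, P(X ≤ 4) = 0.41·0.111111 + 0.59·0.513234 = 0.348364.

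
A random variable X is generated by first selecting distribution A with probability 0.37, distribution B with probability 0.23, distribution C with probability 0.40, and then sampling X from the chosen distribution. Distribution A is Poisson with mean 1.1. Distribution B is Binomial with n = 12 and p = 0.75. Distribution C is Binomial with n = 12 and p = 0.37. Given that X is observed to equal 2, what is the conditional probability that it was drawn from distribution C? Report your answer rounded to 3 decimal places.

0.323

Likelihoods P(X=2 | ·): A: 0.201387; B: 3.54052e-05; C: 0.0889924.
Posterior ∝ prior × likelihood. Numerator for C: 0.4·0.0889924 = 0.035597.
Normalizing constant: 0.37·0.201387 + 0.23·3.54052e-05 + 0.4·0.0889924 = 0.110118.
P(C | observation) = 0.035597 / 0.110118 = 0.323261.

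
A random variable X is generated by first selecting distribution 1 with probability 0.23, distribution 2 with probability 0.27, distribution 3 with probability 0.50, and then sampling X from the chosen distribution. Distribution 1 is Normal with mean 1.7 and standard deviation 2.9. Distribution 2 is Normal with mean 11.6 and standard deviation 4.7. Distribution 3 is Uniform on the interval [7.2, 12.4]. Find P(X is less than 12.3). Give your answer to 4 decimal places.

Conditional on each component, P(X < 12.3): 1: 0.999871; 2: 0.559198; 3: 0.980769.
By total probability, P(X < 12.3) = 0.23·0.999871 + 0.27·0.559198 + 0.5·0.980769 = 0.871339.

0.8713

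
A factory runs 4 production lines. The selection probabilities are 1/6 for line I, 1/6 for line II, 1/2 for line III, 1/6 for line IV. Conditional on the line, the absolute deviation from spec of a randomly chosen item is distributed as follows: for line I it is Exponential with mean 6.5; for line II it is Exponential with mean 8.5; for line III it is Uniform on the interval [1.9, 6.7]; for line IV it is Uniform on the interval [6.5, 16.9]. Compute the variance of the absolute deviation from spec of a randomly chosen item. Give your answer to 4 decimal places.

29.1289

Per component, I: μ=6.5, E[X²]=84.5; II: μ=8.5, E[X²]=144.5; III: μ=4.3, E[X²]=20.41; IV: μ=11.7, E[X²]=145.903.
E[X] = 0.166667·6.5 + 0.166667·8.5 + 0.5·4.3 + 0.166667·11.7 = 6.6.
E[X²] = 0.166667·84.5 + 0.166667·144.5 + 0.5·20.41 + 0.166667·145.903 = 72.6889.
Var(X) = E[X²] − (E[X])² = 72.6889 − 43.56 = 29.1289.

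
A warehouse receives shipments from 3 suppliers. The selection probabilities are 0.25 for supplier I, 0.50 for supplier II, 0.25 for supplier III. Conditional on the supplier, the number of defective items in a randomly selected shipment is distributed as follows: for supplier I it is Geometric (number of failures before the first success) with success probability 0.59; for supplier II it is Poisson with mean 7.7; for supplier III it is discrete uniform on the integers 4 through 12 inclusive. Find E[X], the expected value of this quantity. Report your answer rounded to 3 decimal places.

Component means — I: 0.694915; II: 7.7; III: 8.
E[X] = 0.25·0.694915 + 0.5·7.7 + 0.25·8 = 6.02373.

6.024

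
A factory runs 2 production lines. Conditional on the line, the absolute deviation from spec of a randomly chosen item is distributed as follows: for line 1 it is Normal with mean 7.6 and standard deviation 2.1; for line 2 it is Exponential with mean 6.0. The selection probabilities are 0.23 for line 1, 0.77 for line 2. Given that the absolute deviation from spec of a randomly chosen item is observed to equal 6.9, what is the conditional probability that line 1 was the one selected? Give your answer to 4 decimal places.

Likelihoods f(6.9 | ·): 1: 0.179706; 2: 0.0527728.
Posterior ∝ prior × likelihood. Numerator for 1: 0.23·0.179706 = 0.0413324.
Normalizing constant: 0.23·0.179706 + 0.77·0.0527728 = 0.0819675.
P(1 | observation) = 0.0413324 / 0.0819675 = 0.504254.

0.5043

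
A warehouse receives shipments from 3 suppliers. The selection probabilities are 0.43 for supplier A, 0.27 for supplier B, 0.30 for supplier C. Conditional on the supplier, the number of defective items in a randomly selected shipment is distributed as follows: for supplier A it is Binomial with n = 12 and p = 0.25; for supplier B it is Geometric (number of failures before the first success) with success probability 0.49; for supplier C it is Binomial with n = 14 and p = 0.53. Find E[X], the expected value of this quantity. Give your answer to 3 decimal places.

3.797

Component means — A: 3; B: 1.04082; C: 7.42.
E[X] = 0.43·3 + 0.27·1.04082 + 0.3·7.42 = 3.79702.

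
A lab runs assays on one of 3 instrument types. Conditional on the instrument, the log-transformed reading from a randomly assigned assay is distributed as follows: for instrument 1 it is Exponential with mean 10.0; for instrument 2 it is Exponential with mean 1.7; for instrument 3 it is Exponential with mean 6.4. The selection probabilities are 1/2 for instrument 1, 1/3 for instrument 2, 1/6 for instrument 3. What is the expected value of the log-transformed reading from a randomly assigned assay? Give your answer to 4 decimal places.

6.6333

Component means — 1: 10; 2: 1.7; 3: 6.4.
E[X] = 0.5·10 + 0.333333·1.7 + 0.166667·6.4 = 6.63333.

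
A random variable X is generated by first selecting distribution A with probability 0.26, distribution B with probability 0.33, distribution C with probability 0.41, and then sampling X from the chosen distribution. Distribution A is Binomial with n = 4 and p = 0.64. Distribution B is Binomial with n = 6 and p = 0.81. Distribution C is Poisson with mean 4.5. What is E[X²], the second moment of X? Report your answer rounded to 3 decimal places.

For each component E[X²] = Var + (mean)², giving A: 7.4752; B: 24.543; C: 24.75.
Overall E[X²] = 0.26·7.4752 + 0.33·24.543 + 0.41·24.75 = 20.1902.

20.190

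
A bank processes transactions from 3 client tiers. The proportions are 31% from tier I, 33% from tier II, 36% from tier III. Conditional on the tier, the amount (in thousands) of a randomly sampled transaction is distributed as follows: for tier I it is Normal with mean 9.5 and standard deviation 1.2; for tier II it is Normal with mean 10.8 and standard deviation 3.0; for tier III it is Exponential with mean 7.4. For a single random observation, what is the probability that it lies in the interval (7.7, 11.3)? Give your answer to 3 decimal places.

0.455

Conditional on each tier, P(7.7 < X < 11.3): I: 0.866386; II: 0.41546; III: 0.136083.
By total probability, P(7.7 < X < 11.3) = 0.31·0.866386 + 0.33·0.41546 + 0.36·0.136083 = 0.454671.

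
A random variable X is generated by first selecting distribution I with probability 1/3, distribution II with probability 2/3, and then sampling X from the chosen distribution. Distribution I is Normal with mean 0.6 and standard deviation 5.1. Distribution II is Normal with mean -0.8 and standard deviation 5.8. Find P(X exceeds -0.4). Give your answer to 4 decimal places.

Conditional on each component, P(X > -0.4): I: 0.577726; II: 0.472509.
By total probability, P(X > -0.4) = 0.333333·0.577726 + 0.666667·0.472509 = 0.507581.

0.5076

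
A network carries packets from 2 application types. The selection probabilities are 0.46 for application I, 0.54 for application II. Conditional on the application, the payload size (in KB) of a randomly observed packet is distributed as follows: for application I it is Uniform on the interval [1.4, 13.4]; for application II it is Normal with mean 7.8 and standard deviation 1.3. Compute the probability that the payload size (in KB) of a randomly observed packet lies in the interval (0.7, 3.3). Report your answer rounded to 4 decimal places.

0.0730

Conditional on each application, P(0.7 < X < 3.3): I: 0.158333; II: 0.000268525.
By total probability, P(0.7 < X < 3.3) = 0.46·0.158333 + 0.54·0.000268525 = 0.0729783.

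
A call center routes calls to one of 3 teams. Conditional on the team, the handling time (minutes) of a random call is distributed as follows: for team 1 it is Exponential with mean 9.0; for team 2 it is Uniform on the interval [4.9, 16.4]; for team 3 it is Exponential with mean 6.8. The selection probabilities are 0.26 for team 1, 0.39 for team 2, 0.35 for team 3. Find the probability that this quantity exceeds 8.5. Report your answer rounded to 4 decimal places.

0.4693

Conditional on each team, P(X > 8.5): 1: 0.388896; 2: 0.686957; 3: 0.286505.
By total probability, P(X > 8.5) = 0.26·0.388896 + 0.39·0.686957 + 0.35·0.286505 = 0.469303.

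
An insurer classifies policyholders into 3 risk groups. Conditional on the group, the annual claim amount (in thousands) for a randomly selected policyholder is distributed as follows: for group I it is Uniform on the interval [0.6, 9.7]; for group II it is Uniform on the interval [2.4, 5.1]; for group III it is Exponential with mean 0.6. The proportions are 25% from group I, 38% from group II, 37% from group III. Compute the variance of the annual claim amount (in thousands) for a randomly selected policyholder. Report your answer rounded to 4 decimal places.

Per component, I: μ=5.15, E[X²]=33.4233; II: μ=3.75, E[X²]=14.67; III: μ=0.6, E[X²]=0.72.
E[X] = 0.25·5.15 + 0.38·3.75 + 0.37·0.6 = 2.9345.
E[X²] = 0.25·33.4233 + 0.38·14.67 + 0.37·0.72 = 14.1968.
Var(X) = E[X²] − (E[X])² = 14.1968 − 8.61129 = 5.58554.

5.5855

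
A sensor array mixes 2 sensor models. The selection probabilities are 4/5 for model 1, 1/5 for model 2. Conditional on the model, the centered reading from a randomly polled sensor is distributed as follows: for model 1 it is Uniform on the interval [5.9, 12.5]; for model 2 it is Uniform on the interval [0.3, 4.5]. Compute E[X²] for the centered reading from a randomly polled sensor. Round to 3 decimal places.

For each component E[X²] = Var + (mean)², giving 1: 88.27; 2: 7.23.
Overall E[X²] = 0.8·88.27 + 0.2·7.23 = 72.062.

72.062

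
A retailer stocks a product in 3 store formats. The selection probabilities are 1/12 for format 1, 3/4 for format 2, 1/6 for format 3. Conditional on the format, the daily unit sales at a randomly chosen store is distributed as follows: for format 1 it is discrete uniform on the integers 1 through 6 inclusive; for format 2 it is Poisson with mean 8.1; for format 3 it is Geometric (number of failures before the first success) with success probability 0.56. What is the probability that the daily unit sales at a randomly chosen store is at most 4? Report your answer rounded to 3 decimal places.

Conditional on each format, P(X ≤ 4): 1: 0.666667; 2: 0.0940485; 3: 0.983508.
By total probability, P(X ≤ 4) = 0.0833333·0.666667 + 0.75·0.0940485 + 0.166667·0.983508 = 0.29001.

0.290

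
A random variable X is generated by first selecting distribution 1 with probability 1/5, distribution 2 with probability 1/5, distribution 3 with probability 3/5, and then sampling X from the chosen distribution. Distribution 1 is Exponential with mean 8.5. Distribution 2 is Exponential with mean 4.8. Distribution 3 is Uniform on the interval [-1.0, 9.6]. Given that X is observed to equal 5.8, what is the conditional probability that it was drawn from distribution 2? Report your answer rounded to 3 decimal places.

0.154

Likelihoods f(5.8 | ·): 1: 0.0594619; 2: 0.0622281; 3: 0.0943396.
Posterior ∝ prior × likelihood. Numerator for 2: 0.2·0.0622281 = 0.0124456.
Normalizing constant: 0.2·0.0594619 + 0.2·0.0622281 + 0.6·0.0943396 = 0.0809418.
P(2 | observation) = 0.0124456 / 0.0809418 = 0.15376.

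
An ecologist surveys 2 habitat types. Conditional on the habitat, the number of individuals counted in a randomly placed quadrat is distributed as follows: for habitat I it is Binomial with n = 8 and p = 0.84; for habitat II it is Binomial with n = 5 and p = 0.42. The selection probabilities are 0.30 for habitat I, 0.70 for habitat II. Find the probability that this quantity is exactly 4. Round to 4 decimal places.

0.0700

Conditional on each habitat, P(X = 4): I: 0.0228399; II: 0.0902392.
By total probability, P(X = 4) = 0.3·0.0228399 + 0.7·0.0902392 = 0.0700194.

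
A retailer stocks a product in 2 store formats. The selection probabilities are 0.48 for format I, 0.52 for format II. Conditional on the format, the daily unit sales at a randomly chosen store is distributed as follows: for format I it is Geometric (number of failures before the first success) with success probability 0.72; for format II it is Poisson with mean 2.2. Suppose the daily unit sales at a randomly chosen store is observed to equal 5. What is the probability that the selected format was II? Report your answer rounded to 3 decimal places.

0.977

Likelihoods P(X=5 | ·): I: 0.00123915; II: 0.0475866.
Posterior ∝ prior × likelihood. Numerator for II: 0.52·0.0475866 = 0.024745.
Normalizing constant: 0.48·0.00123915 + 0.52·0.0475866 = 0.0253398.
P(II | observation) = 0.024745 / 0.0253398 = 0.976527.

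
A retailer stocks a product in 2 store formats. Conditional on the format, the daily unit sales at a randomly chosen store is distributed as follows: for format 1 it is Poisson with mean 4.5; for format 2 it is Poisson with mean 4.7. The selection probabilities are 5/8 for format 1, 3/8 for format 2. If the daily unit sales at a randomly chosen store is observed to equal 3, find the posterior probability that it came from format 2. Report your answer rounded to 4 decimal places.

0.3588

Likelihoods P(X=3 | ·): 1: 0.168718; 2: 0.157383.
Posterior ∝ prior × likelihood. Numerator for 2: 0.375·0.157383 = 0.0590187.
Normalizing constant: 0.625·0.168718 + 0.375·0.157383 = 0.164467.
P(2 | observation) = 0.0590187 / 0.164467 = 0.358847.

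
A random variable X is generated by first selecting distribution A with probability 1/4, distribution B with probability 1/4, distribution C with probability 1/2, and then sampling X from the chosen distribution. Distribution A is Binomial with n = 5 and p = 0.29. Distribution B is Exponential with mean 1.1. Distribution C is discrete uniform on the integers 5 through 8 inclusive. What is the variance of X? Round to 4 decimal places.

Per component, A: μ=1.45, E[X²]=3.132; B: μ=1.1, E[X²]=2.42; C: μ=6.5, E[X²]=43.5.
E[X] = 0.25·1.45 + 0.25·1.1 + 0.5·6.5 = 3.8875.
E[X²] = 0.25·3.132 + 0.25·2.42 + 0.5·43.5 = 23.138.
Var(X) = E[X²] − (E[X])² = 23.138 − 15.1127 = 8.02534.

8.0253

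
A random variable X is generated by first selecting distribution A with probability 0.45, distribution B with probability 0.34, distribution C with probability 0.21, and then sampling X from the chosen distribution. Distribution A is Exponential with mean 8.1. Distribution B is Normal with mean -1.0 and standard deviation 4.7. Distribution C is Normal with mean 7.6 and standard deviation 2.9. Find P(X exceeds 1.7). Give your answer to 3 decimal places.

0.667

Conditional on each component, P(X > 1.7): A: 0.810684; B: 0.282826; C: 0.979049.
By total probability, P(X > 1.7) = 0.45·0.810684 + 0.34·0.282826 + 0.21·0.979049 = 0.666569.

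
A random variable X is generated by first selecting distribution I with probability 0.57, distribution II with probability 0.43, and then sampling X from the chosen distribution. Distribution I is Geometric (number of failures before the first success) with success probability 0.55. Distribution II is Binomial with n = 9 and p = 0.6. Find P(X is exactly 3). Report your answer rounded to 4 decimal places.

Conditional on each component, P(X = 3): I: 0.0501187; II: 0.0743178.
By total probability, P(X = 3) = 0.57·0.0501187 + 0.43·0.0743178 = 0.0605244.

0.0605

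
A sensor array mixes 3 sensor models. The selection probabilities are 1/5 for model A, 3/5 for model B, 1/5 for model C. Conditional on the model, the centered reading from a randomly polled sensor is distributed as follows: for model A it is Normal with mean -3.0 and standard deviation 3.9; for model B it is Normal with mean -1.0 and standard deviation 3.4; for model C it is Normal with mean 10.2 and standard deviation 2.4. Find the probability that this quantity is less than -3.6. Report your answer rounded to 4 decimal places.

Conditional on each model, P(X < -3.6): A: 0.438866; B: 0.222223; C: 4.46217e-09.
By total probability, P(X < -3.6) = 0.2·0.438866 + 0.6·0.222223 + 0.2·4.46217e-09 = 0.221107.

0.2211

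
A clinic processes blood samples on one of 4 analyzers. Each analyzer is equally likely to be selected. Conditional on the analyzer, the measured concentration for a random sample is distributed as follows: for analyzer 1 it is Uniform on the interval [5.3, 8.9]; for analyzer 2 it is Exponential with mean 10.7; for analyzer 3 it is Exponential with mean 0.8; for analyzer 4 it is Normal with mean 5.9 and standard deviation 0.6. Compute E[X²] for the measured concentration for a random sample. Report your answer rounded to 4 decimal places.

79.2300

For each component E[X²] = Var + (mean)², giving 1: 51.49; 2: 228.98; 3: 1.28; 4: 35.17.
Overall E[X²] = 0.25·51.49 + 0.25·228.98 + 0.25·1.28 + 0.25·35.17 = 79.23.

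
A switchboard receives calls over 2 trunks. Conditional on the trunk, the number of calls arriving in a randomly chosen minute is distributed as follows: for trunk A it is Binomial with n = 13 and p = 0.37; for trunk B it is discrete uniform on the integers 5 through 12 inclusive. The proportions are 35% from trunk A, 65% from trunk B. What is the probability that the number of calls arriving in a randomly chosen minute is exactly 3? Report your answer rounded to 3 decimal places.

Conditional on each trunk, P(X = 3): A: 0.142684; B: 0.
By total probability, P(X = 3) = 0.35·0.142684 + 0.65·0 = 0.0499396.

0.050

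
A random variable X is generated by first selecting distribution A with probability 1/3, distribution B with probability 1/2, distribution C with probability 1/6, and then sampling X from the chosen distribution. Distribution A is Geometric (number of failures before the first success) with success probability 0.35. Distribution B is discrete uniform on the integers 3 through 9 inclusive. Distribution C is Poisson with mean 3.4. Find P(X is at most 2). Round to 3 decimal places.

0.298

Conditional on each component, P(X ≤ 2): A: 0.725375; B: 0; C: 0.33974.
By total probability, P(X ≤ 2) = 0.333333·0.725375 + 0.5·0 + 0.166667·0.33974 = 0.298415.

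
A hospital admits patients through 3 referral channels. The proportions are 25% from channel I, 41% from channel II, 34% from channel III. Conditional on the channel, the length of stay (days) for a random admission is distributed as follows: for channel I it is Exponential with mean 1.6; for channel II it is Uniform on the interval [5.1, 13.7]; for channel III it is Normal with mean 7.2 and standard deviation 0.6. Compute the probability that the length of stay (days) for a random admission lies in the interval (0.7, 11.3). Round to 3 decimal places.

0.797

Conditional on each channel, P(0.7 < X < 11.3): I: 0.644792; II: 0.72093; III: 1.
By total probability, P(0.7 < X < 11.3) = 0.25·0.644792 + 0.41·0.72093 + 0.34·1 = 0.796779.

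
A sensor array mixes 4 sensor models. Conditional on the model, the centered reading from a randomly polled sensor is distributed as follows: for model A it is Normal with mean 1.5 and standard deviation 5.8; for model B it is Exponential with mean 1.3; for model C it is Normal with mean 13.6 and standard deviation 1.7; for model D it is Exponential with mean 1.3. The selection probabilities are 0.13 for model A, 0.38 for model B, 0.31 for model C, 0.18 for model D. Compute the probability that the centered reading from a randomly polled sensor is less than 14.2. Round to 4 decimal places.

Conditional on each model, P(X < 14.2): A: 0.985725; B: 0.999982; C: 0.637934; D: 0.999982.
By total probability, P(X < 14.2) = 0.13·0.985725 + 0.38·0.999982 + 0.31·0.637934 + 0.18·0.999982 = 0.885894.

0.8859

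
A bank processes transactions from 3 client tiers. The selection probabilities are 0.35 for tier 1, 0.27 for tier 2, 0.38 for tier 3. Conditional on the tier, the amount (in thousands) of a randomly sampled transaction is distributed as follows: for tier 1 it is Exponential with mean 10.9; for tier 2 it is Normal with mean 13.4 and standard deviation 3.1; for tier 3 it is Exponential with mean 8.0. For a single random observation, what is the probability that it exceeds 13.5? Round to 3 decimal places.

Conditional on each tier, P(X > 13.5): 1: 0.289809; 2: 0.487133; 3: 0.184981.
By total probability, P(X > 13.5) = 0.35·0.289809 + 0.27·0.487133 + 0.38·0.184981 = 0.303252.

0.303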